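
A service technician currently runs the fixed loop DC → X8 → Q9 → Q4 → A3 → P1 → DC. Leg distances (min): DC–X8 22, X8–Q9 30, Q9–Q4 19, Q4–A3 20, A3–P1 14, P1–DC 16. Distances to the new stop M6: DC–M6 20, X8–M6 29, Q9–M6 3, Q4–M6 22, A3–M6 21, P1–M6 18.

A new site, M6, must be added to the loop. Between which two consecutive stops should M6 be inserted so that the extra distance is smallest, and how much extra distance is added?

Insertion cost between consecutive stops i–j is d(i,M6) + d(M6,j) − d(i,j):
  between DC and X8: 20 + 29 − 22 = 27
  between X8 and Q9: 29 + 3 − 30 = 2
  between Q9 and Q4: 3 + 22 − 19 = 6
  between Q4 and A3: 22 + 21 − 20 = 23
  between A3 and P1: 21 + 18 − 14 = 25
  between P1 and DC: 18 + 20 − 16 = 22
Cheapest insertion is between X8 and Q9, adding 2.
New total = 121 + 2 = 123.

Adding 2 min by placing M6 on the X8–Q9 leg.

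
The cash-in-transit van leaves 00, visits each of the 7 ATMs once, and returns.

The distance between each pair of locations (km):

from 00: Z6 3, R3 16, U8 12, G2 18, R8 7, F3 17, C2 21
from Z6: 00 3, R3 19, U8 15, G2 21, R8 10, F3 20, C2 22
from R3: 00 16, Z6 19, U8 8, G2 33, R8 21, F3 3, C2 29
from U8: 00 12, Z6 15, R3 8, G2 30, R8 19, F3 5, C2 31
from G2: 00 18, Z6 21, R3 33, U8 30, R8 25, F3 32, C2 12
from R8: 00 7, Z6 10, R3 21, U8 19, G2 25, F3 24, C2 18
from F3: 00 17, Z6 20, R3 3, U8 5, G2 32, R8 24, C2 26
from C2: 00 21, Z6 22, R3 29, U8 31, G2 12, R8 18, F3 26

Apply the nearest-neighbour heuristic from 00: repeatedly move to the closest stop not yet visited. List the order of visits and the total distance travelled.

00 → [Z6:3 / R8:7 / U8:12 / R3:16 / F3:17 / G2:18 / C2:21] → Z6 (3)
Z6 → [R8:10 / U8:15 / R3:19 / F3:20 / G2:21 / C2:22] → R8 (10)
R8 → [C2:18 / U8:19 / R3:21 / F3:24 / G2:25] → C2 (18)
C2 → [G2:12 / F3:26 / R3:29 / U8:31] → G2 (12)
G2 → [U8:30 / F3:32 / R3:33] → U8 (30)
U8 → [F3:5 / R3:8] → F3 (5)
F3 → [R3:3] → R3 (3)
Return R3→00: 16.
Total = 3 + 10 + 18 + 12 + 30 + 5 + 3 + 16 = 97.

Nearest-neighbour total = 97 km; route 00 → Z6 → R8 → C2 → G2 → U8 → F3 → R3 → 00.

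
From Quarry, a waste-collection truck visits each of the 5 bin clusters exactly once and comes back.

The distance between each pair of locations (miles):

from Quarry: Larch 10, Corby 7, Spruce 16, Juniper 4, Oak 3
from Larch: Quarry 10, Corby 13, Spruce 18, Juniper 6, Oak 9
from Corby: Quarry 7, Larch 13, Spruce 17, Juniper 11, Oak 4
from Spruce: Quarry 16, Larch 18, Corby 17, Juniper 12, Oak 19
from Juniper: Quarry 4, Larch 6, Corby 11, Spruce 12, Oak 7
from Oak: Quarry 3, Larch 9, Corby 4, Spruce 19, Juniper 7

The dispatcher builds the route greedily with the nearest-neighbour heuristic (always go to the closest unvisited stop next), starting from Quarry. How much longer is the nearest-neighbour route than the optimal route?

Excess over optimum: 6 miles.

Quarry: Oak=3, Juniper=4, Corby=7, Larch=10, Spruce=16 ⇒ Oak
Oak: Corby=4, Juniper=7, Larch=9, Spruce=19 ⇒ Corby
Corby: Juniper=11, Larch=13, Spruce=17 ⇒ Juniper
Juniper: Larch=6, Spruce=12 ⇒ Larch
Larch: Spruce=18 ⇒ Spruce
NN route Quarry → Oak → Corby → Juniper → Larch → Spruce → Quarry costs 58.
Optimal: Quarry → Larch → Juniper → Spruce → Corby → Oak → Quarry costs 52 (by enumerating all 60 distinct tours).
Excess = 58 − 52 = 6.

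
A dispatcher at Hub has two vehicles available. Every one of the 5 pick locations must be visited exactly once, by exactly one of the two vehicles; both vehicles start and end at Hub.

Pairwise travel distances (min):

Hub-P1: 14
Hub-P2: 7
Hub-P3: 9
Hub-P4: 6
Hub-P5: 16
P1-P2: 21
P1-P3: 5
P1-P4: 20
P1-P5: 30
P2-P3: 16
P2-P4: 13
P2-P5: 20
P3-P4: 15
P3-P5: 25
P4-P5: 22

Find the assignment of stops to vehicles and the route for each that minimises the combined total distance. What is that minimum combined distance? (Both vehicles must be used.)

Minimum combined distance: 83 min.

Try each way of splitting the stops between the two vehicles (each non-empty) and, for each split, find the best tour for each vehicle:
  {P1} + {P2, P3, P4, P5}: 28 + 73 = 101
  {P2} + {P1, P3, P4, P5}: 14 + 72 = 86
  {P1, P2} + {P3, P4, P5}: 42 + 62 = 104
  {P3} + {P1, P2, P4, P5}: 18 + 83 = 101
  {P1, P3} + {P2, P4, P5}: 28 + 55 = 83
  {P2, P3} + {P1, P4, P5}: 32 + 72 = 104
  … (15 splits in total)
Best: vehicle 1 Hub → P1 → P3 → Hub = 28; vehicle 2 Hub → P2 → P5 → P4 → Hub = 55; combined 83.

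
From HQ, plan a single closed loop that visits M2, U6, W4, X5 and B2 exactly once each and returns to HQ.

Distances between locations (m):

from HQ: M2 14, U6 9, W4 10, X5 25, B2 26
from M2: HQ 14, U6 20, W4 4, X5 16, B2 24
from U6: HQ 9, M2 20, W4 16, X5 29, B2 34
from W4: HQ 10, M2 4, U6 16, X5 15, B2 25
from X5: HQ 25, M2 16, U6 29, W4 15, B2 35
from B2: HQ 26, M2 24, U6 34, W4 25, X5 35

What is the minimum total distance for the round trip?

HQ - M2 - U6 - W4 - X5 - B2 - HQ: 14+20+16+15+35+26 = 126
HQ - M2 - U6 - W4 - B2 - X5 - HQ: 14+20+16+25+35+25 = 135
HQ - M2 - U6 - X5 - W4 - B2 - HQ: 14+20+29+15+25+26 = 129
HQ - M2 - U6 - X5 - B2 - W4 - HQ: 14+20+29+35+25+10 = 133
HQ - M2 - U6 - B2 - W4 - X5 - HQ: 14+20+34+25+15+25 = 133
HQ - M2 - U6 - B2 - X5 - W4 - HQ: 14+20+34+35+15+10 = 128
HQ - M2 - W4 - U6 - X5 - B2 - HQ: 14+4+16+29+35+26 = 124
HQ - M2 - W4 - U6 - B2 - X5 - HQ: 14+4+16+34+35+25 = 128
HQ - M2 - W4 - X5 - U6 - B2 - HQ: 14+4+15+29+34+26 = 122
HQ - M2 - W4 - X5 - B2 - U6 - HQ: 14+4+15+35+34+9 = 111
HQ - M2 - W4 - B2 - U6 - X5 - HQ: 14+4+25+34+29+25 = 131
HQ - M2 - W4 - B2 - X5 - U6 - HQ: 14+4+25+35+29+9 = 116
HQ - M2 - X5 - U6 - W4 - B2 - HQ: 14+16+29+16+25+26 = 126
HQ - M2 - X5 - U6 - B2 - W4 - HQ: 14+16+29+34+25+10 = 128
… (46 more)
HQ - U6 - W4 - M2 - X5 - B2 - HQ: 9+16+4+16+35+26 = 106  ← best
The minimum is 106.
One optimal route: HQ → U6 → W4 → M2 → X5 → B2 → HQ (or its reverse).

Minimum total distance: 106 m.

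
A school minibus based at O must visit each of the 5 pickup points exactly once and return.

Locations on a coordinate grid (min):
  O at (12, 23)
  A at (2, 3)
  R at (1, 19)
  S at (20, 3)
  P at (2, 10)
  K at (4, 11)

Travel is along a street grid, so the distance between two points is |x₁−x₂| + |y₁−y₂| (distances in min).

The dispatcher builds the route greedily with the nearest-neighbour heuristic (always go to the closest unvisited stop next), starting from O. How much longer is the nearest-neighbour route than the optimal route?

2 min longer than the optimal tour.

O: R=15, K=20, P=23, S=28, A=30 ⇒ R
R: P=10, K=11, A=17, S=35 ⇒ P
P: K=3, A=7, S=25 ⇒ K
K: A=10, S=24 ⇒ A
A: S=18 ⇒ S
NN route O → R → P → K → A → S → O costs 84.
Optimal: O → R → K → P → A → S → O costs 82 (by enumerating all 60 distinct tours).
Excess = 84 − 82 = 2.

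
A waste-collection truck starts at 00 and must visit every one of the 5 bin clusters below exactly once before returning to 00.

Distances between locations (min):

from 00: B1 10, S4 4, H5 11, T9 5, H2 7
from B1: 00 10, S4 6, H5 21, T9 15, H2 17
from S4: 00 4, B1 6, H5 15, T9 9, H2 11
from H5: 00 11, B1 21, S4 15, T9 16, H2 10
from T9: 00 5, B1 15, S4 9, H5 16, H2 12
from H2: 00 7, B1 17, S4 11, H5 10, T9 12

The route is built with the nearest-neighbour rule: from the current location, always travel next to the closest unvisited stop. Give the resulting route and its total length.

58 min along 00 → S4 → B1 → T9 → H2 → H5 → 00.

At 00 the remaining stops are S4 4, T9 5, H2 7, B1 10, H5 11; go to S4.
At S4 the remaining stops are B1 6, T9 9, H2 11, H5 15; go to B1.
At B1 the remaining stops are T9 15, H2 17, H5 21; go to T9.
At T9 the remaining stops are H2 12, H5 16; go to H2.
At H2 the remaining stops are H5 10; go to H5.
Return H5→00: 11.
Total = 4 + 6 + 15 + 12 + 10 + 11 = 58.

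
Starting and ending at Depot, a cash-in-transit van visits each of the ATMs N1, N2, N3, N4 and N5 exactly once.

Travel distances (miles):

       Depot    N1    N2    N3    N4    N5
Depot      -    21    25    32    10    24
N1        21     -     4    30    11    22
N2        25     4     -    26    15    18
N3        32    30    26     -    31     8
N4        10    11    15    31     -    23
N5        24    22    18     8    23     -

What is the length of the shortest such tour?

Depot→N1→N2→N3→N4→N5→Depot: 21+4+26+31+23+24 = 129
Depot→N1→N2→N3→N5→N4→Depot: 21+4+26+8+23+10 = 92
Depot→N1→N2→N4→N3→N5→Depot: 21+4+15+31+8+24 = 103
Depot→N1→N2→N4→N5→N3→Depot: 21+4+15+23+8+32 = 103
Depot→N1→N2→N5→N3→N4→Depot: 21+4+18+8+31+10 = 92
Depot→N1→N2→N5→N4→N3→Depot: 21+4+18+23+31+32 = 129
Depot→N1→N3→N2→N4→N5→Depot: 21+30+26+15+23+24 = 139
Depot→N1→N3→N2→N5→N4→Depot: 21+30+26+18+23+10 = 128
Depot→N1→N3→N4→N2→N5→Depot: 21+30+31+15+18+24 = 139
Depot→N1→N3→N4→N5→N2→Depot: 21+30+31+23+18+25 = 148
Depot→N1→N3→N5→N2→N4→Depot: 21+30+8+18+15+10 = 102
Depot→N1→N3→N5→N4→N2→Depot: 21+30+8+23+15+25 = 122
Depot→N1→N4→N2→N3→N5→Depot: 21+11+15+26+8+24 = 105
Depot→N1→N4→N2→N5→N3→Depot: 21+11+15+18+8+32 = 105
… (46 more)
Depot→N3→N5→N2→N1→N4→Depot: 32+8+18+4+11+10 = 83  ← best
The minimum is 83.
One optimal route: Depot → N3 → N5 → N2 → N1 → N4 → Depot (or its reverse).

Shortest round trip = 83 miles.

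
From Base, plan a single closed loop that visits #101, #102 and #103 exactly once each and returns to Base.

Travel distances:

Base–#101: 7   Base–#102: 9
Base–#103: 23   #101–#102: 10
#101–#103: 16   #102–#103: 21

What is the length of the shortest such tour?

Base - #101 - #102 - #103 - Base: 7+10+21+23 = 61
Base - #101 - #103 - #102 - Base: 7+16+21+9 = 53
Base - #102 - #101 - #103 - Base: 9+10+16+23 = 58
The minimum is 53.
One optimal route: Base → #101 → #103 → #102 → Base (or its reverse).

Shortest round trip = 53.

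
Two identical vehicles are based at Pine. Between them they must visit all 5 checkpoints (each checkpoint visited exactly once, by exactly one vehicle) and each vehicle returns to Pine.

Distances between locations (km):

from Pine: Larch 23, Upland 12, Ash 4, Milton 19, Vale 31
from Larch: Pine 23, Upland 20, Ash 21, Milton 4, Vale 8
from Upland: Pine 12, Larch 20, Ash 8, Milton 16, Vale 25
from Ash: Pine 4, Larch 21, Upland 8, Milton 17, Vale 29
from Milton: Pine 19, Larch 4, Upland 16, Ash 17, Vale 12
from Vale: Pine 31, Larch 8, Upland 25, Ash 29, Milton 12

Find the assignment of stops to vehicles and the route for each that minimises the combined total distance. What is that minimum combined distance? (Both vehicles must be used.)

There are 2^4 − 1 = 15 ways to divide the 5 stops into two non-empty groups. For each, the best each vehicle can do is its own shortest tour through its group:
  {Larch} + {Upland, Ash, Milton, Vale}: 46 + 68 = 114
  {Upland} + {Larch, Ash, Milton, Vale}: 24 + 64 = 88
  {Larch, Upland} + {Ash, Milton, Vale}: 55 + 64 = 119
  {Ash} + {Larch, Upland, Milton, Vale}: 8 + 68 = 76
  {Larch, Ash} + {Upland, Milton, Vale}: 48 + 68 = 116
  {Upland, Ash} + {Larch, Milton, Vale}: 24 + 62 = 86
  … (15 splits in total)
Best: vehicle 1 Pine → Ash → Pine = 8; vehicle 2 Pine → Upland → Vale → Larch → Milton → Pine = 68; combined 76.

Minimum combined distance: 76 km.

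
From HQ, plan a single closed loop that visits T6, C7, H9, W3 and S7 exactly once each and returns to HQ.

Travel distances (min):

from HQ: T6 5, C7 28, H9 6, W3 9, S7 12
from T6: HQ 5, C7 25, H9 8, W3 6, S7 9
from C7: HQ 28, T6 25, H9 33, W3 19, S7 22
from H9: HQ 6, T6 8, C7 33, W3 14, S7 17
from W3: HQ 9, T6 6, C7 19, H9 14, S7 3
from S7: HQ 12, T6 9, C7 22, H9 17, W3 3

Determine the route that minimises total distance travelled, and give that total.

Minimum total distance: 73 min.

HQ→T6→C7→H9→W3→S7→HQ: 5+25+33+14+3+12 = 92
HQ→T6→C7→H9→S7→W3→HQ: 5+25+33+17+3+9 = 92
HQ→T6→C7→W3→H9→S7→HQ: 5+25+19+14+17+12 = 92
HQ→T6→C7→W3→S7→H9→HQ: 5+25+19+3+17+6 = 75
HQ→T6→C7→S7→H9→W3→HQ: 5+25+22+17+14+9 = 92
HQ→T6→C7→S7→W3→H9→HQ: 5+25+22+3+14+6 = 75
HQ→T6→H9→C7→W3→S7→HQ: 5+8+33+19+3+12 = 80
HQ→T6→H9→C7→S7→W3→HQ: 5+8+33+22+3+9 = 80
HQ→T6→H9→W3→C7→S7→HQ: 5+8+14+19+22+12 = 80
HQ→T6→H9→W3→S7→C7→HQ: 5+8+14+3+22+28 = 80
HQ→T6→H9→S7→C7→W3→HQ: 5+8+17+22+19+9 = 80
HQ→T6→H9→S7→W3→C7→HQ: 5+8+17+3+19+28 = 80
HQ→T6→W3→C7→H9→S7→HQ: 5+6+19+33+17+12 = 92
HQ→T6→W3→C7→S7→H9→HQ: 5+6+19+22+17+6 = 75
… (46 more)
HQ→C7→W3→S7→T6→H9→HQ: 28+19+3+9+8+6 = 73  ← best
The minimum is 73.
One optimal route: HQ → C7 → W3 → S7 → T6 → H9 → HQ (or its reverse).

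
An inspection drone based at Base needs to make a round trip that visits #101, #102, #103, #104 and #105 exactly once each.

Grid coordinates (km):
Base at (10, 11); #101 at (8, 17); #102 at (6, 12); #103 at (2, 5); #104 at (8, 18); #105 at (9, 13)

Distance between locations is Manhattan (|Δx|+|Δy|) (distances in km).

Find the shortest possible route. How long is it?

There are 60 distinct closed tours to check (reversals are equivalent).
Base - #101 - #102 - #103 - #104 - #105 - Base: 8+7+11+19+6+3 = 54
Base - #101 - #102 - #103 - #105 - #104 - Base: 8+7+11+15+6+9 = 56
Base - #101 - #102 - #104 - #103 - #105 - Base: 8+7+8+19+15+3 = 60
Base - #101 - #102 - #104 - #105 - #103 - Base: 8+7+8+6+15+14 = 58
Base - #101 - #102 - #105 - #103 - #104 - Base: 8+7+4+15+19+9 = 62
Base - #101 - #102 - #105 - #104 - #103 - Base: 8+7+4+6+19+14 = 58
Base - #101 - #103 - #102 - #104 - #105 - Base: 8+18+11+8+6+3 = 54
Base - #101 - #103 - #102 - #105 - #104 - Base: 8+18+11+4+6+9 = 56
Base - #101 - #103 - #104 - #102 - #105 - Base: 8+18+19+8+4+3 = 60
Base - #101 - #103 - #104 - #105 - #102 - Base: 8+18+19+6+4+5 = 60
Base - #101 - #103 - #105 - #102 - #104 - Base: 8+18+15+4+8+9 = 62
Base - #101 - #103 - #105 - #104 - #102 - Base: 8+18+15+6+8+5 = 60
Base - #101 - #104 - #102 - #103 - #105 - Base: 8+1+8+11+15+3 = 46
Base - #101 - #104 - #102 - #105 - #103 - Base: 8+1+8+4+15+14 = 50
… (46 more)
Base - #103 - #102 - #101 - #104 - #105 - Base: 14+11+7+1+6+3 = 42  ← best
The minimum is 42.
One optimal route: Base → #103 → #102 → #101 → #104 → #105 → Base (or its reverse).

Minimum total distance: 42 km.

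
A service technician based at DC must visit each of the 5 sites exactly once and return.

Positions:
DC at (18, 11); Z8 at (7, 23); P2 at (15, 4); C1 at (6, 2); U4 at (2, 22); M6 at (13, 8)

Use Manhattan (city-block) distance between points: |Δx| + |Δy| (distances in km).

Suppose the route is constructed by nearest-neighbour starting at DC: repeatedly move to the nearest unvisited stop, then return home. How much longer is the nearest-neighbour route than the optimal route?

Excess over optimum: 2 km.

From DC: M6=8, P2=10, C1=21, Z8=23, U4=27 → choose M6 (8).
From M6: P2=6, C1=13, Z8=21, U4=25 → choose P2 (6).
From P2: C1=11, Z8=27, U4=31 → choose C1 (11).
From C1: Z8=22, U4=24 → choose Z8 (22).
From Z8: U4=6 → choose U4 (6).
NN route DC → M6 → P2 → C1 → Z8 → U4 → DC costs 80.
Optimal: DC → Z8 → U4 → C1 → P2 → M6 → DC costs 78 (by enumerating all 60 distinct tours).
Excess = 80 − 78 = 2.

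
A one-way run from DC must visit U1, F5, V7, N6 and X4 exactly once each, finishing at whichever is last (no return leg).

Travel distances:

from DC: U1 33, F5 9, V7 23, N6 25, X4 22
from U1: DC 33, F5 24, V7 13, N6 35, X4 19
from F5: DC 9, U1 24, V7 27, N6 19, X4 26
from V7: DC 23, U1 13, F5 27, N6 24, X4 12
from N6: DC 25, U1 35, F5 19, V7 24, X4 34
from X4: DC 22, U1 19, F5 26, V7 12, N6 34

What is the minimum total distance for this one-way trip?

Minimum one-way distance = 83.

There are 5! = 120 possible orderings.
DC - U1 - F5 - V7 - N6 - X4: 33+24+27+24+34 = 142
DC - U1 - F5 - V7 - X4 - N6: 33+24+27+12+34 = 130
DC - U1 - F5 - N6 - V7 - X4: 33+24+19+24+12 = 112
DC - U1 - F5 - N6 - X4 - V7: 33+24+19+34+12 = 122
DC - U1 - F5 - X4 - V7 - N6: 33+24+26+12+24 = 119
DC - U1 - F5 - X4 - N6 - V7: 33+24+26+34+24 = 141
DC - U1 - V7 - F5 - N6 - X4: 33+13+27+19+34 = 126
DC - U1 - V7 - F5 - X4 - N6: 33+13+27+26+34 = 133
DC - U1 - V7 - N6 - F5 - X4: 33+13+24+19+26 = 115
DC - U1 - V7 - N6 - X4 - F5: 33+13+24+34+26 = 130
DC - U1 - V7 - X4 - F5 - N6: 33+13+12+26+19 = 103
DC - U1 - V7 - X4 - N6 - F5: 33+13+12+34+19 = 111
DC - U1 - N6 - F5 - V7 - X4: 33+35+19+27+12 = 126
DC - U1 - N6 - F5 - X4 - V7: 33+35+19+26+12 = 125
… (106 more)
DC - F5 - N6 - V7 - X4 - U1: 9+19+24+12+19 = 83  ← best
The minimum is 83.
One shortest path: DC → F5 → N6 → V7 → X4 → U1.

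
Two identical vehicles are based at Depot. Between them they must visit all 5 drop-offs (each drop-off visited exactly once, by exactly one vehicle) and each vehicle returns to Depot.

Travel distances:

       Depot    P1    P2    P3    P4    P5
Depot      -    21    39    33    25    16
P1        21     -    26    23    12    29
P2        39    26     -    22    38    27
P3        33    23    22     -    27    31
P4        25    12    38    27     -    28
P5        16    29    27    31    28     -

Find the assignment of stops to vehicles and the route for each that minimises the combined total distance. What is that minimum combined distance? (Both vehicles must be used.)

There are 2^4 − 1 = 15 ways to divide the 5 stops into two non-empty groups. For each, the best each vehicle can do is its own shortest tour through its group:
  {P1} + {P2, P3, P4, P5}: 42 + 117 = 159
  {P2} + {P1, P3, P4, P5}: 78 + 107 = 185
  {P1, P2} + {P3, P4, P5}: 86 + 99 = 185
  {P3} + {P1, P2, P4, P5}: 66 + 106 = 172
  {P1, P3} + {P2, P4, P5}: 77 + 106 = 183
  {P2, P3} + {P1, P4, P5}: 94 + 77 = 171
  … (15 splits in total)
  {P1, P2, P3, P4} + {P5}: 118 + 32 = 150  ← best
Best: vehicle 1 Depot → P3 → P2 → P1 → P4 → Depot = 118; vehicle 2 Depot → P5 → Depot = 32; combined 150.

Minimum combined distance: 150.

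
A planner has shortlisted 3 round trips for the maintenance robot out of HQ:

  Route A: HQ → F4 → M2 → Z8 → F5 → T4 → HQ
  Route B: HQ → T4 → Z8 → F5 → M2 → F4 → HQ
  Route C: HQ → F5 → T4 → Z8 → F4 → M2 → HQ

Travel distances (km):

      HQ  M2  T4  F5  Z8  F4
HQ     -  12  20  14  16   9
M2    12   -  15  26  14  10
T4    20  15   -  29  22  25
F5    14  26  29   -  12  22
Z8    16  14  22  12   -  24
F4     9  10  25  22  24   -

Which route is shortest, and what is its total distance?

Shortest is Route A, total 94 km.

Route A: 9 + 10 + 14 + 12 + 29 + 20 = 94
Route B: 20 + 22 + 12 + 26 + 10 + 9 = 99
Route C: 14 + 29 + 22 + 24 + 10 + 12 = 111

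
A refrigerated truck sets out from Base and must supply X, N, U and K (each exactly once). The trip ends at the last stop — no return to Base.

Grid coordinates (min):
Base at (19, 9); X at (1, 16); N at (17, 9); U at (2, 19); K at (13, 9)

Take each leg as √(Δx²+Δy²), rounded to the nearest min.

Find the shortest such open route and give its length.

Shortest open route: 23 min.

There are 4! = 24 possible orderings.
Base - X - N - U - K: 19+17+18+15 = 69
Base - X - N - K - U: 19+17+4+15 = 55
Base - X - U - N - K: 19+3+18+4 = 44
Base - X - U - K - N: 19+3+15+4 = 41
Base - X - K - N - U: 19+14+4+18 = 55
Base - X - K - U - N: 19+14+15+18 = 66
Base - N - X - U - K: 2+17+3+15 = 37
Base - N - X - K - U: 2+17+14+15 = 48
Base - N - U - X - K: 2+18+3+14 = 37
Base - N - U - K - X: 2+18+15+14 = 49
Base - N - K - X - U: 2+4+14+3 = 23
Base - N - K - U - X: 2+4+15+3 = 24
Base - U - X - N - K: 20+3+17+4 = 44
Base - U - X - K - N: 20+3+14+4 = 41
… (10 more)
The minimum is 23.
One shortest path: Base → N → K → X → U.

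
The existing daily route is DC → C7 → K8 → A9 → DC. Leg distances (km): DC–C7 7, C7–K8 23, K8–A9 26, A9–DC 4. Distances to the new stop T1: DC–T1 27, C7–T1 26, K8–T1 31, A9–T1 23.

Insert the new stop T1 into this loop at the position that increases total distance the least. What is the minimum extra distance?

Insertion cost between consecutive stops i–j is d(i,T1) + d(T1,j) − d(i,j):
  between DC and C7: 27 + 26 − 7 = 46
  between C7 and K8: 26 + 31 − 23 = 34
  between K8 and A9: 31 + 23 − 26 = 28
  between A9 and DC: 23 + 27 − 4 = 46
Cheapest insertion is between K8 and A9, adding 28.
New total = 60 + 28 = 88.

Minimum extra distance: 28 km, inserting T1 between K8 and A9.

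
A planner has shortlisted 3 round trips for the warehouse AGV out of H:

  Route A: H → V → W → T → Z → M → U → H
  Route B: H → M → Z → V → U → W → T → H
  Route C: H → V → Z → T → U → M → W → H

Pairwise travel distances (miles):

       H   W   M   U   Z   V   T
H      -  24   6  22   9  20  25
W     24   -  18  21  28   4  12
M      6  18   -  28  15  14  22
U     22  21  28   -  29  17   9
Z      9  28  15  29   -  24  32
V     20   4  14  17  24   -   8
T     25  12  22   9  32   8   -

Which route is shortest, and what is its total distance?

Shortest is Route B, total 120 miles.

Route A: 20 + 4 + 12 + 32 + 15 + 28 + 22 = 133
Route B: 6 + 15 + 24 + 17 + 21 + 12 + 25 = 120
Route C: 20 + 24 + 32 + 9 + 28 + 18 + 24 = 155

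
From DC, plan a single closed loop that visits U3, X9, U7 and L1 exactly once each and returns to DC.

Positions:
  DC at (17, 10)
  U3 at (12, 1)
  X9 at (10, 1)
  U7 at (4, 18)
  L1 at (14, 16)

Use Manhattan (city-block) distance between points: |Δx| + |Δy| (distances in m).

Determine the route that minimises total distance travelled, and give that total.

60 m — the shortest possible round trip.

There are 12 distinct closed tours to check (reversals are equivalent).
DC - U3 - X9 - U7 - L1 - DC: 14+2+23+12+9 = 60
DC - U3 - X9 - L1 - U7 - DC: 14+2+19+12+21 = 68
DC - U3 - U7 - X9 - L1 - DC: 14+25+23+19+9 = 90
DC - U3 - U7 - L1 - X9 - DC: 14+25+12+19+16 = 86
DC - U3 - L1 - X9 - U7 - DC: 14+17+19+23+21 = 94
DC - U3 - L1 - U7 - X9 - DC: 14+17+12+23+16 = 82
DC - X9 - U3 - U7 - L1 - DC: 16+2+25+12+9 = 64
DC - X9 - U3 - L1 - U7 - DC: 16+2+17+12+21 = 68
DC - X9 - U7 - U3 - L1 - DC: 16+23+25+17+9 = 90
DC - X9 - L1 - U3 - U7 - DC: 16+19+17+25+21 = 98
DC - U7 - U3 - X9 - L1 - DC: 21+25+2+19+9 = 76
DC - U7 - X9 - U3 - L1 - DC: 21+23+2+17+9 = 72
The minimum is 60.
One optimal route: DC → U3 → X9 → U7 → L1 → DC (or its reverse).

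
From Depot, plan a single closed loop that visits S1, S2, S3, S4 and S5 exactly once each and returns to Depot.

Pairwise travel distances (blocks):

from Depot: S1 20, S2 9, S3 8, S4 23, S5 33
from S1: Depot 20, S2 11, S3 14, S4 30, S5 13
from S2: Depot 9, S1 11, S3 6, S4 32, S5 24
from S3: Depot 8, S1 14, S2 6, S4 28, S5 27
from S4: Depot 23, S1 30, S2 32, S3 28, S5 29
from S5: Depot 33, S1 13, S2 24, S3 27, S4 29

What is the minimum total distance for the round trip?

Depot-S1-S2-S3-S4-S5-Depot: 20+11+6+28+29+33 = 127
Depot-S1-S2-S3-S5-S4-Depot: 20+11+6+27+29+23 = 116
Depot-S1-S2-S4-S3-S5-Depot: 20+11+32+28+27+33 = 151
Depot-S1-S2-S4-S5-S3-Depot: 20+11+32+29+27+8 = 127
Depot-S1-S2-S5-S3-S4-Depot: 20+11+24+27+28+23 = 133
Depot-S1-S2-S5-S4-S3-Depot: 20+11+24+29+28+8 = 120
Depot-S1-S3-S2-S4-S5-Depot: 20+14+6+32+29+33 = 134
Depot-S1-S3-S2-S5-S4-Depot: 20+14+6+24+29+23 = 116
Depot-S1-S3-S4-S2-S5-Depot: 20+14+28+32+24+33 = 151
Depot-S1-S3-S4-S5-S2-Depot: 20+14+28+29+24+9 = 124
Depot-S1-S3-S5-S2-S4-Depot: 20+14+27+24+32+23 = 140
Depot-S1-S3-S5-S4-S2-Depot: 20+14+27+29+32+9 = 131
Depot-S1-S4-S2-S3-S5-Depot: 20+30+32+6+27+33 = 148
Depot-S1-S4-S2-S5-S3-Depot: 20+30+32+24+27+8 = 141
… (46 more)
Depot-S3-S2-S1-S5-S4-Depot: 8+6+11+13+29+23 = 90  ← best
The minimum is 90.
One optimal route: Depot → S3 → S2 → S1 → S5 → S4 → Depot (or its reverse).

90 blocks — the shortest possible round trip.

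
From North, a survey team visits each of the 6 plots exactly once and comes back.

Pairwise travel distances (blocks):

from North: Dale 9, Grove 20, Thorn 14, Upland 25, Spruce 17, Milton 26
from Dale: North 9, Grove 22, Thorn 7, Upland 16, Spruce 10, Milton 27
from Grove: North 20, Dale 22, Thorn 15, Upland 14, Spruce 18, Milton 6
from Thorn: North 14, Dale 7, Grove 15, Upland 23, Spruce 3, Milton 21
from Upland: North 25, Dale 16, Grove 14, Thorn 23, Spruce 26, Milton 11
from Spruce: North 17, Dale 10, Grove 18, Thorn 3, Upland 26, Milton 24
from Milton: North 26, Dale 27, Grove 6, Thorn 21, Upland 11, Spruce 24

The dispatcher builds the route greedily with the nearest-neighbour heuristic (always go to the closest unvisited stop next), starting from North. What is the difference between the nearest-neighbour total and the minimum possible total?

From North: Dale=9, Thorn=14, Spruce=17, Grove=20, Upland=25, Milton=26 → choose Dale (9).
From Dale: Thorn=7, Spruce=10, Upland=16, Grove=22, Milton=27 → choose Thorn (7).
From Thorn: Spruce=3, Grove=15, Milton=21, Upland=23 → choose Spruce (3).
From Spruce: Grove=18, Milton=24, Upland=26 → choose Grove (18).
From Grove: Milton=6, Upland=14 → choose Milton (6).
From Milton: Upland=11 → choose Upland (11).
NN route North → Dale → Thorn → Spruce → Grove → Milton → Upland → North costs 79.
Optimal: North → Dale → Upland → Milton → Grove → Thorn → Spruce → North costs 77 (by enumerating all 360 distinct tours).
Excess = 79 − 77 = 2.

The nearest-neighbour route is 2 blocks longer than optimal.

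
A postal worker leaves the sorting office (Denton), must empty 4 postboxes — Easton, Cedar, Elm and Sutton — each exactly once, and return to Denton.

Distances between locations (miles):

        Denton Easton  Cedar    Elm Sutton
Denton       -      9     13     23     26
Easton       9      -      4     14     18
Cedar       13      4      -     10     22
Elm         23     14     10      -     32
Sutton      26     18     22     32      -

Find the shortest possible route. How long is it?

Minimum total distance: 81 miles.

There are 12 distinct closed tours to check (reversals are equivalent).
Denton → Easton → Cedar → Elm → Sutton → Denton: 9+4+10+32+26 = 81
Denton → Easton → Cedar → Sutton → Elm → Denton: 9+4+22+32+23 = 90
Denton → Easton → Elm → Cedar → Sutton → Denton: 9+14+10+22+26 = 81
Denton → Easton → Elm → Sutton → Cedar → Denton: 9+14+32+22+13 = 90
Denton → Easton → Sutton → Cedar → Elm → Denton: 9+18+22+10+23 = 82
Denton → Easton → Sutton → Elm → Cedar → Denton: 9+18+32+10+13 = 82
Denton → Cedar → Easton → Elm → Sutton → Denton: 13+4+14+32+26 = 89
Denton → Cedar → Easton → Sutton → Elm → Denton: 13+4+18+32+23 = 90
Denton → Cedar → Elm → Easton → Sutton → Denton: 13+10+14+18+26 = 81
Denton → Cedar → Sutton → Easton → Elm → Denton: 13+22+18+14+23 = 90
Denton → Elm → Easton → Cedar → Sutton → Denton: 23+14+4+22+26 = 89
Denton → Elm → Cedar → Easton → Sutton → Denton: 23+10+4+18+26 = 81
The minimum is 81.
One optimal route: Denton → Easton → Cedar → Elm → Sutton → Denton (or its reverse).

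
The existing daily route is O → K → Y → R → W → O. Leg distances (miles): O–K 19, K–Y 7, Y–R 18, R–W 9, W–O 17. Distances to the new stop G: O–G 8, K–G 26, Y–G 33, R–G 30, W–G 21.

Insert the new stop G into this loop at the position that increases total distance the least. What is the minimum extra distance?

Insertion cost between consecutive stops i–j is d(i,G) + d(G,j) − d(i,j):
  between O and K: 8 + 26 − 19 = 15
  between K and Y: 26 + 33 − 7 = 52
  between Y and R: 33 + 30 − 18 = 45
  between R and W: 30 + 21 − 9 = 42
  between W and O: 21 + 8 − 17 = 12
Cheapest insertion is between W and O, adding 12.
New total = 70 + 12 = 82.

Minimum extra distance: 12 miles, inserting G between W and O.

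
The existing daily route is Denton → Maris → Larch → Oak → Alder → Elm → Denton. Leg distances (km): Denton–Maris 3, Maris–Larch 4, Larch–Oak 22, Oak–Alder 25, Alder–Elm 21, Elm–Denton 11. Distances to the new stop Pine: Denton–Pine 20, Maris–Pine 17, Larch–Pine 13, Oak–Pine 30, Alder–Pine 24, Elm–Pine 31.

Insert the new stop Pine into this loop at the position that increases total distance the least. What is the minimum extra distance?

Adding 21 km by placing Pine on the Larch–Oak leg.

Insertion cost between consecutive stops i–j is d(i,Pine) + d(Pine,j) − d(i,j):
  between Denton and Maris: 20 + 17 − 3 = 34
  between Maris and Larch: 17 + 13 − 4 = 26
  between Larch and Oak: 13 + 30 − 22 = 21
  between Oak and Alder: 30 + 24 − 25 = 29
  between Alder and Elm: 24 + 31 − 21 = 34
  between Elm and Denton: 31 + 20 − 11 = 40
Cheapest insertion is between Larch and Oak, adding 21.
New total = 86 + 21 = 107.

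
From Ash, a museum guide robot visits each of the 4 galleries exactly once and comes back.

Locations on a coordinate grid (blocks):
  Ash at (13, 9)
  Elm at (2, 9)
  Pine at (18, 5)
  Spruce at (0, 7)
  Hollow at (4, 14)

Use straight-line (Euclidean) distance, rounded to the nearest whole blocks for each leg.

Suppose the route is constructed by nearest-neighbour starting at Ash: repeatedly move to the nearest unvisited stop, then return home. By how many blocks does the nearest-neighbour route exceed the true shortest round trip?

Ash: Pine=6, Hollow=10, Elm=11, Spruce=13 ⇒ Pine
Pine: Elm=16, Hollow=17, Spruce=18 ⇒ Elm
Elm: Spruce=3, Hollow=5 ⇒ Spruce
Spruce: Hollow=8 ⇒ Hollow
NN route Ash → Pine → Elm → Spruce → Hollow → Ash costs 43.
Optimal: Ash → Pine → Spruce → Elm → Hollow → Ash costs 42 (by enumerating all 12 distinct tours).
Excess = 43 − 42 = 1.

The nearest-neighbour route is 1 blocks longer than optimal.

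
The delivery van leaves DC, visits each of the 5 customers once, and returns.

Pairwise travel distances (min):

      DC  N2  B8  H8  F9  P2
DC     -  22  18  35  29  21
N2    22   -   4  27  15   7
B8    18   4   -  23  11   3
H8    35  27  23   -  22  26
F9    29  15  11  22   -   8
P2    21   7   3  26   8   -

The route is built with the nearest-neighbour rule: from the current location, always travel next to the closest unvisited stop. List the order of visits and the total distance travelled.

Nearest-neighbour total = 100 min; route DC → B8 → P2 → N2 → F9 → H8 → DC.

DC → [B8:18 / P2:21 / N2:22 / F9:29 / H8:35] → B8 (18)
B8 → [P2:3 / N2:4 / F9:11 / H8:23] → P2 (3)
P2 → [N2:7 / F9:8 / H8:26] → N2 (7)
N2 → [F9:15 / H8:27] → F9 (15)
F9 → [H8:22] → H8 (22)
Return H8→DC: 35.
Total = 18 + 3 + 7 + 15 + 22 + 35 = 100.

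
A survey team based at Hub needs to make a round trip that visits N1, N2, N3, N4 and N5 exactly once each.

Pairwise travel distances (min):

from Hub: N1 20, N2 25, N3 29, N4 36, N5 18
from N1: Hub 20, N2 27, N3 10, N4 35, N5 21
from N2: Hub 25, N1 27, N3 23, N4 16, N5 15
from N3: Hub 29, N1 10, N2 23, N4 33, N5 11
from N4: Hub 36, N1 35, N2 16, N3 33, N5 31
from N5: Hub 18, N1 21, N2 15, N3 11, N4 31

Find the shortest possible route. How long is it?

108 min — the shortest possible round trip.

With 5 stops there are 5!/2 = 60 distinct round trips (a route and its reverse cost the same).
Hub - N1 - N2 - N3 - N4 - N5 - Hub: 20+27+23+33+31+18 = 152
Hub - N1 - N2 - N3 - N5 - N4 - Hub: 20+27+23+11+31+36 = 148
Hub - N1 - N2 - N4 - N3 - N5 - Hub: 20+27+16+33+11+18 = 125
Hub - N1 - N2 - N4 - N5 - N3 - Hub: 20+27+16+31+11+29 = 134
Hub - N1 - N2 - N5 - N3 - N4 - Hub: 20+27+15+11+33+36 = 142
Hub - N1 - N2 - N5 - N4 - N3 - Hub: 20+27+15+31+33+29 = 155
Hub - N1 - N3 - N2 - N4 - N5 - Hub: 20+10+23+16+31+18 = 118
Hub - N1 - N3 - N2 - N5 - N4 - Hub: 20+10+23+15+31+36 = 135
Hub - N1 - N3 - N4 - N2 - N5 - Hub: 20+10+33+16+15+18 = 112
Hub - N1 - N3 - N4 - N5 - N2 - Hub: 20+10+33+31+15+25 = 134
Hub - N1 - N3 - N5 - N2 - N4 - Hub: 20+10+11+15+16+36 = 108
Hub - N1 - N3 - N5 - N4 - N2 - Hub: 20+10+11+31+16+25 = 113
Hub - N1 - N4 - N2 - N3 - N5 - Hub: 20+35+16+23+11+18 = 123
Hub - N1 - N4 - N2 - N5 - N3 - Hub: 20+35+16+15+11+29 = 126
… (46 more)
The minimum is 108.
One optimal route: Hub → N1 → N3 → N5 → N2 → N4 → Hub (or its reverse).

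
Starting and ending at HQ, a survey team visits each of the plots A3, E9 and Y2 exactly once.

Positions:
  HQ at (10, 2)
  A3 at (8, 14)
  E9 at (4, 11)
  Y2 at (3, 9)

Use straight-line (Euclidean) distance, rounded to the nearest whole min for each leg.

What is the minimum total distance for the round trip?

Shortest round trip = 29 min.

HQ - A3 - E9 - Y2 - HQ: 12+5+2+10 = 29
HQ - A3 - Y2 - E9 - HQ: 12+7+2+11 = 32
HQ - E9 - A3 - Y2 - HQ: 11+5+7+10 = 33
The minimum is 29.
One optimal route: HQ → A3 → E9 → Y2 → HQ (or its reverse).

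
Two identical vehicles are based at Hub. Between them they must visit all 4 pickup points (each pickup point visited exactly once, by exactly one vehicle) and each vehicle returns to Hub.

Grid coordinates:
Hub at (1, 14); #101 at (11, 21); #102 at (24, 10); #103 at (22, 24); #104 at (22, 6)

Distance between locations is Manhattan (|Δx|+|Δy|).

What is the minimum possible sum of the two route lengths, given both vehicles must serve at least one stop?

Check every non-empty split of the stops between the two vehicles; for each half take its own optimal tour:
  {#101} + {#102, #103, #104}: 34 + 82 = 116
  {#102} + {#101, #103, #104}: 54 + 78 = 132
  {#101, #102} + {#103, #104}: 68 + 78 = 146
  {#103} + {#101, #102, #104}: 62 + 76 = 138
  {#101, #103} + {#102, #104}: 62 + 62 = 124
  {#102, #103} + {#101, #104}: 74 + 72 = 146
  … (7 splits in total)
Best: vehicle 1 Hub → #101 → Hub = 34; vehicle 2 Hub → #102 → #104 → #103 → Hub = 82; combined 116.

Minimum combined distance: 116.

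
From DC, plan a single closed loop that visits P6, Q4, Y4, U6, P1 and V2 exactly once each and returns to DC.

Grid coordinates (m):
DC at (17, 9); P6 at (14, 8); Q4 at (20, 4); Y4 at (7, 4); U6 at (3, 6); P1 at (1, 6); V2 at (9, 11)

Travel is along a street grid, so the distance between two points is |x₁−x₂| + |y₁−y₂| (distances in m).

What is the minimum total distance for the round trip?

There are 360 distinct closed tours to check (reversals are equivalent).
DC-P6-Q4-Y4-U6-P1-V2-DC: 4+10+13+6+2+13+10 = 58
DC-P6-Q4-Y4-U6-V2-P1-DC: 4+10+13+6+11+13+19 = 76
DC-P6-Q4-Y4-P1-U6-V2-DC: 4+10+13+8+2+11+10 = 58
DC-P6-Q4-Y4-P1-V2-U6-DC: 4+10+13+8+13+11+17 = 76
DC-P6-Q4-Y4-V2-U6-P1-DC: 4+10+13+9+11+2+19 = 68
DC-P6-Q4-Y4-V2-P1-U6-DC: 4+10+13+9+13+2+17 = 68
DC-P6-Q4-U6-Y4-P1-V2-DC: 4+10+19+6+8+13+10 = 70
DC-P6-Q4-U6-Y4-V2-P1-DC: 4+10+19+6+9+13+19 = 80
… (352 more)
DC-P6-V2-U6-P1-Y4-Q4-DC: 4+8+11+2+8+13+8 = 54  ← best
The minimum is 54.
One optimal route: DC → P6 → V2 → U6 → P1 → Y4 → Q4 → DC (or its reverse).

Shortest round trip = 54 m.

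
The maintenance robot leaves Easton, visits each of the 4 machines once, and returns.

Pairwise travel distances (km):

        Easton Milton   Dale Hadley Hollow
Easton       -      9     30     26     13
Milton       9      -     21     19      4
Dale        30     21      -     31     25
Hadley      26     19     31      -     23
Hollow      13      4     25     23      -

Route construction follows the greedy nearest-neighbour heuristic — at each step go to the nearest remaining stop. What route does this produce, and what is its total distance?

From Easton: distances to unvisited — Milton=9, Hollow=13, Hadley=26, Dale=30. Nearest is Milton (9).
From Milton: distances to unvisited — Hollow=4, Hadley=19, Dale=21. Nearest is Hollow (4).
From Hollow: distances to unvisited — Hadley=23, Dale=25. Nearest is Hadley (23).
From Hadley: distances to unvisited — Dale=31. Nearest is Dale (31).
Return Dale→Easton: 30.
Total = 9 + 4 + 23 + 31 + 30 = 97.

Total distance 97 km via the nearest-neighbour route Easton → Milton → Hollow → Hadley → Dale → Easton.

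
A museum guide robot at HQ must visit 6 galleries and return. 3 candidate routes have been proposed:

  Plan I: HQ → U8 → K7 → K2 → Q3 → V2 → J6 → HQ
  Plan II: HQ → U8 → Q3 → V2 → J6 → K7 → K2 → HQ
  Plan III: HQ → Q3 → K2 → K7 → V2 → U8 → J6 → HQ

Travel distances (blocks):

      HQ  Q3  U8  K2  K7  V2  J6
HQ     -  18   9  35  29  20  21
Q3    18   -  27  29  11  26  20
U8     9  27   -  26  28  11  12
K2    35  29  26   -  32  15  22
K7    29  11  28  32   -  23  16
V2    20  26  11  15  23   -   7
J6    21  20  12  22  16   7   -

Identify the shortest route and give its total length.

146 blocks — Plan III is the shortest.

Plan I: 9 + 28 + 32 + 29 + 26 + 7 + 21 = 152
Plan II: 9 + 27 + 26 + 7 + 16 + 32 + 35 = 152
Plan III: 18 + 29 + 32 + 23 + 11 + 12 + 21 = 146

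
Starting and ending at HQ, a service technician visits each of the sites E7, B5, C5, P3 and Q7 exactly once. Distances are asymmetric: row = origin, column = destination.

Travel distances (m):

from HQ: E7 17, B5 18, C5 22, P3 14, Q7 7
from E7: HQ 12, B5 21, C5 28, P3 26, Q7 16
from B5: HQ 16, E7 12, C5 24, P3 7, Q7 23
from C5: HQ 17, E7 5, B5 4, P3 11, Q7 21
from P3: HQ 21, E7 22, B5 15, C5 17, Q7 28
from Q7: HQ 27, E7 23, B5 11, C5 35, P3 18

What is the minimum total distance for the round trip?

Minimum total distance: 59 m.

HQ→E7→B5→C5→P3→Q7→HQ: 17+21+24+11+28+27 = 128
HQ→E7→B5→C5→Q7→P3→HQ: 17+21+24+21+18+21 = 122
HQ→E7→B5→P3→C5→Q7→HQ: 17+21+7+17+21+27 = 110
HQ→E7→B5→P3→Q7→C5→HQ: 17+21+7+28+35+17 = 125
HQ→E7→B5→Q7→C5→P3→HQ: 17+21+23+35+11+21 = 128
HQ→E7→B5→Q7→P3→C5→HQ: 17+21+23+18+17+17 = 113
HQ→E7→C5→B5→P3→Q7→HQ: 17+28+4+7+28+27 = 111
HQ→E7→C5→B5→Q7→P3→HQ: 17+28+4+23+18+21 = 111
HQ→E7→C5→P3→B5→Q7→HQ: 17+28+11+15+23+27 = 121
HQ→E7→C5→P3→Q7→B5→HQ: 17+28+11+28+11+16 = 111
HQ→E7→C5→Q7→B5→P3→HQ: 17+28+21+11+7+21 = 105
HQ→E7→C5→Q7→P3→B5→HQ: 17+28+21+18+15+16 = 115
HQ→E7→P3→B5→C5→Q7→HQ: 17+26+15+24+21+27 = 130
HQ→E7→P3→B5→Q7→C5→HQ: 17+26+15+23+35+17 = 133
… (106 more)
HQ→Q7→B5→P3→C5→E7→HQ: 7+11+7+17+5+12 = 59  ← best
The minimum is 59.
One optimal route: HQ → Q7 → B5 → P3 → C5 → E7 → HQ.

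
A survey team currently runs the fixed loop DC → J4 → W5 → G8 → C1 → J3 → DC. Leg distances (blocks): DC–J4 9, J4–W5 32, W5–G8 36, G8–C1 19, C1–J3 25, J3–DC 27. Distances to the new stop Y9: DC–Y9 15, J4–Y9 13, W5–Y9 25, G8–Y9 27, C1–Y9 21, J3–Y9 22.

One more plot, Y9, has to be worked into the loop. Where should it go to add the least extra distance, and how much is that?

Adding 6 blocks by placing Y9 on the J4–W5 leg.

Insertion cost between consecutive stops i–j is d(i,Y9) + d(Y9,j) − d(i,j):
  between DC and J4: 15 + 13 − 9 = 19
  between J4 and W5: 13 + 25 − 32 = 6
  between W5 and G8: 25 + 27 − 36 = 16
  between G8 and C1: 27 + 21 − 19 = 29
  between C1 and J3: 21 + 22 − 25 = 18
  between J3 and DC: 22 + 15 − 27 = 10
Cheapest insertion is between J4 and W5, adding 6.
New total = 148 + 6 = 154.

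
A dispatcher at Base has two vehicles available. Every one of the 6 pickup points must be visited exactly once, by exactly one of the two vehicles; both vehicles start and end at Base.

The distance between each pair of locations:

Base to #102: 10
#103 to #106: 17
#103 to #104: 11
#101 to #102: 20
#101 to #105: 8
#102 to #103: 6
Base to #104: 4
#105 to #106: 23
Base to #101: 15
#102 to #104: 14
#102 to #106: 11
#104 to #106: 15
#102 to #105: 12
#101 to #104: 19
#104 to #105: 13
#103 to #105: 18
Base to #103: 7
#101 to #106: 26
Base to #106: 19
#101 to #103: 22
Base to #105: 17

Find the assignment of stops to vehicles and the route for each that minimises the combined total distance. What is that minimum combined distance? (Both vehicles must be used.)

There are 2^5 − 1 = 31 ways to divide the 6 stops into two non-empty groups. For each, the best each vehicle can do is its own shortest tour through its group:
  {#101} + {#102, #103, #104, #105, #106}: 30 + 64 = 94
  {#102} + {#101, #103, #104, #105, #106}: 20 + 75 = 95
  {#101, #102} + {#103, #104, #105, #106}: 45 + 64 = 109
  {#103} + {#101, #102, #104, #105, #106}: 14 + 65 = 79
  {#101, #103} + {#102, #104, #105, #106}: 44 + 59 = 103
  {#102, #103} + {#101, #104, #105, #106}: 23 + 65 = 88
  … (31 splits in total)
  {#104} + {#101, #102, #103, #105, #106}: 8 + 70 = 78  ← best
Best: vehicle 1 Base → #104 → Base = 8; vehicle 2 Base → #101 → #105 → #102 → #106 → #103 → Base = 70; combined 78.

Minimum combined distance: 78.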